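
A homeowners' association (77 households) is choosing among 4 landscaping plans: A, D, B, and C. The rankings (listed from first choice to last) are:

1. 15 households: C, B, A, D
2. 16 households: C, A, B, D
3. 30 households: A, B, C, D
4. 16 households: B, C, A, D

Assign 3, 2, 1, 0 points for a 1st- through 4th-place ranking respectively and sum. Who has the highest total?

C

A: 15·1 + 16·2 + 30·3 + 16·1 = 153
D: 15·0 + 16·0 + 30·0 + 16·0 = 0
B: 15·2 + 16·1 + 30·2 + 16·3 = 154
C: 15·3 + 16·3 + 30·1 + 16·2 = 155
C has the highest Borda score (155).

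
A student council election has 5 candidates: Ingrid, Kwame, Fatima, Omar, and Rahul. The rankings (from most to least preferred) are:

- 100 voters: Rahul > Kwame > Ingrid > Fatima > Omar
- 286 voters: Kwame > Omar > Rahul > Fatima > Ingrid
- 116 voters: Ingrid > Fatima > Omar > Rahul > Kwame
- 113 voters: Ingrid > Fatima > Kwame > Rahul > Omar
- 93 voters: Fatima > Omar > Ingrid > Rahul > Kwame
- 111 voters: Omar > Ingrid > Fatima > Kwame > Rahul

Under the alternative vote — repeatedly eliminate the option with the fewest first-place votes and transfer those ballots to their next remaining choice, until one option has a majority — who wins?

Ingrid

Round 1: Ingrid 229, Kwame 286, Fatima 93, Omar 111, Rahul 100. Eliminate Fatima.
Round 2: Ingrid 229, Kwame 286, Omar 204, Rahul 100. Eliminate Rahul.
Round 3: Ingrid 229, Kwame 386, Omar 204. Eliminate Omar.
Round 4: Ingrid 433, Kwame 386. Ingrid has a majority.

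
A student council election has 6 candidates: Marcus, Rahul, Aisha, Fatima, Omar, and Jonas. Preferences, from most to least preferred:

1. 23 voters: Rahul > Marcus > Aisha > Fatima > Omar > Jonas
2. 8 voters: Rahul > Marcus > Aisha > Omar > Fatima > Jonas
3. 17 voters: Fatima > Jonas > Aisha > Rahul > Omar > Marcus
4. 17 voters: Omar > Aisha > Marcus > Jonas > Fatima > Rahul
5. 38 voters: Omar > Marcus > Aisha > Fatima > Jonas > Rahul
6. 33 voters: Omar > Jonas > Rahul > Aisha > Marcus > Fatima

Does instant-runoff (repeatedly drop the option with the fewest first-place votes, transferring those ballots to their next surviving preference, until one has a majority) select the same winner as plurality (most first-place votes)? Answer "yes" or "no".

yes

Instant-runoff — R1 Marcus 0, Rahul 31, Aisha 0, Fatima 17, Omar 88, Jonas 0 (Omar winner). Winner: Omar.
Plurality — first-place votes: Marcus 0, Rahul 31, Aisha 0, Fatima 17, Omar 88, Jonas 0. Winner: Omar.
The two methods agree.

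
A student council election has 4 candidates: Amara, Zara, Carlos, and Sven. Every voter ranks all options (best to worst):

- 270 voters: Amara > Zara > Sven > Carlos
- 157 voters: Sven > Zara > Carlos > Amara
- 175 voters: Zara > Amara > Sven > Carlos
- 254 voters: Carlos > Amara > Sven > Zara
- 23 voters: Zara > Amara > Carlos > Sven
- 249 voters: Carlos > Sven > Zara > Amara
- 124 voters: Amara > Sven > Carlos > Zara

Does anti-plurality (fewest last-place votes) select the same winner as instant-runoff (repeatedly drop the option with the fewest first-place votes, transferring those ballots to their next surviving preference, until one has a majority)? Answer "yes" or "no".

no

Anti-plurality — last-place votes: Amara 406, Zara 378, Carlos 445, Sven 23. Winner: Sven.
Instant-runoff — R1 Amara 394, Zara 198, Carlos 503, Sven 157 (Sven out); R2 Amara 394, Zara 355, Carlos 503 (Zara out); R3 Amara 592, Carlos 660 (Carlos winner). Winner: Carlos.
The two methods disagree.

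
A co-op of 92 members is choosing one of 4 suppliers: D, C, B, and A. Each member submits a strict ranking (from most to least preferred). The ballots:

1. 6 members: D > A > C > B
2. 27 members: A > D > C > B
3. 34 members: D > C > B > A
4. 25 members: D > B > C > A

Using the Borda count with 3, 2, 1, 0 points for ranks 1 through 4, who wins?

D

D: 6·3 + 27·2 + 34·3 + 25·3 = 249
C: 6·1 + 27·1 + 34·2 + 25·1 = 126
B: 6·0 + 27·0 + 34·1 + 25·2 = 84
A: 6·2 + 27·3 + 34·0 + 25·0 = 93
D has the highest Borda score (249).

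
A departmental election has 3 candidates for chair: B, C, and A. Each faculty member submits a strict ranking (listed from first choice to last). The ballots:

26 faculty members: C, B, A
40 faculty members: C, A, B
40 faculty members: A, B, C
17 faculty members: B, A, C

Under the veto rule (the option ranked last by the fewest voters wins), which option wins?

Last-place votes: B 40, C 57, A 26.
A is ranked last by the fewest voters, so A wins.

A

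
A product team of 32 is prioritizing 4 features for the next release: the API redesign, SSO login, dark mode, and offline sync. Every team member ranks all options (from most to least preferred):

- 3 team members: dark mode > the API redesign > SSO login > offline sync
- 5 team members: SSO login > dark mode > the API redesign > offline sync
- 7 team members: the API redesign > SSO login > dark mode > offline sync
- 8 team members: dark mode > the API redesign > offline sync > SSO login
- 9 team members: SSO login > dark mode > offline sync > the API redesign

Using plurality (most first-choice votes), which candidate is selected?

First-place votes: the API redesign 7, SSO login 14, dark mode 11, offline sync 0.
SSO login has the most first-place votes.

SSO login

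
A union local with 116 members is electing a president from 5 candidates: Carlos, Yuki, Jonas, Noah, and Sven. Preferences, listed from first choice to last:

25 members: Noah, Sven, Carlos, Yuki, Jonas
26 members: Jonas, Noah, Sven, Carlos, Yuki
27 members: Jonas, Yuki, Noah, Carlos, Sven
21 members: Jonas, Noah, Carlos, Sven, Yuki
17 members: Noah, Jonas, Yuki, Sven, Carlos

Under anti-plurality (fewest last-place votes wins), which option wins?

Last-place votes: Carlos 17, Yuki 47, Jonas 25, Noah 0, Sven 27.
Noah is ranked last by the fewest voters, so Noah wins.

Noah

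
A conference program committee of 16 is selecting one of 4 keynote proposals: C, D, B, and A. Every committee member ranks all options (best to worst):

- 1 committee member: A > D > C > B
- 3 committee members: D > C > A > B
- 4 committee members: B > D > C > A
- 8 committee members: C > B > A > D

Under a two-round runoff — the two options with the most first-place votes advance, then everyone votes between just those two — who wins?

C

Round 1 first-place votes: C 8, D 3, B 4, A 1.
C and B advance.
Runoff: C is preferred to B by 12 voters; B by 4.
C wins the runoff.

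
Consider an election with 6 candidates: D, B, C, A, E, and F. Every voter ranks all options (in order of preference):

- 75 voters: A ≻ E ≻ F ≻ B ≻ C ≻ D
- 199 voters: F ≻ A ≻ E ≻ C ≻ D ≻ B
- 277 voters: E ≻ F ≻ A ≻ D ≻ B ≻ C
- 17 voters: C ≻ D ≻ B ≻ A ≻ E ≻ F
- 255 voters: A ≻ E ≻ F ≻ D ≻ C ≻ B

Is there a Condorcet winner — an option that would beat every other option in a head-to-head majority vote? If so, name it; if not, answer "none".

Checking pairwise contests:
A beats D 806–17.
D beats B 748–75.
D beats C 532–291.
F beats A 476–347.
A beats E 546–277.
E beats F 624–199.
Every option loses at least one head-to-head, so there is no Condorcet winner.

none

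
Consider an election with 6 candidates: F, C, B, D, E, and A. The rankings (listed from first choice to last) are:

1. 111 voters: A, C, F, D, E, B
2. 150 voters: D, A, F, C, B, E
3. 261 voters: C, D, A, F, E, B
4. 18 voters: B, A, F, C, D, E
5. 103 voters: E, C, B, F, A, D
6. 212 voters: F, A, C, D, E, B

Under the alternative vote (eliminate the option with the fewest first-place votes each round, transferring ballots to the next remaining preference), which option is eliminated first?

B

Round 1: F 212, C 261, B 18, D 150, E 103, A 111. Eliminate B.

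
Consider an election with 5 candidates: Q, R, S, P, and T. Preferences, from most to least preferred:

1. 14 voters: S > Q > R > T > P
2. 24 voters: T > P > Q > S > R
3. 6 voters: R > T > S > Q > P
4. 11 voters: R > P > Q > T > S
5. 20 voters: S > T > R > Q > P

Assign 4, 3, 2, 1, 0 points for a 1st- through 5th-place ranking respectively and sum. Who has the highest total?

Q: 14·3 + 24·2 + 6·1 + 11·2 + 20·1 = 138
R: 14·2 + 24·0 + 6·4 + 11·4 + 20·2 = 136
S: 14·4 + 24·1 + 6·2 + 11·0 + 20·4 = 172
P: 14·0 + 24·3 + 6·0 + 11·3 + 20·0 = 105
T: 14·1 + 24·4 + 6·3 + 11·1 + 20·3 = 199
T has the highest Borda score (199).

T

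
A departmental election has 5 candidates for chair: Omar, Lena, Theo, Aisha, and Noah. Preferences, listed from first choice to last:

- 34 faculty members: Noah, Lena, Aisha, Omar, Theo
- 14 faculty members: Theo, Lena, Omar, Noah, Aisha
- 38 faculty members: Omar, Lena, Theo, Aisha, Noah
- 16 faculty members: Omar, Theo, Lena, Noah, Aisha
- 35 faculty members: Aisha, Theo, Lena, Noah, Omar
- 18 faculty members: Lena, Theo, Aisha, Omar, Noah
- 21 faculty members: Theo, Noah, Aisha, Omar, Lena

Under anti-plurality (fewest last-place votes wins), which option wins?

Lena

Last-place votes: Omar 35, Lena 21, Theo 34, Aisha 30, Noah 56.
Lena is ranked last by the fewest voters, so Lena wins.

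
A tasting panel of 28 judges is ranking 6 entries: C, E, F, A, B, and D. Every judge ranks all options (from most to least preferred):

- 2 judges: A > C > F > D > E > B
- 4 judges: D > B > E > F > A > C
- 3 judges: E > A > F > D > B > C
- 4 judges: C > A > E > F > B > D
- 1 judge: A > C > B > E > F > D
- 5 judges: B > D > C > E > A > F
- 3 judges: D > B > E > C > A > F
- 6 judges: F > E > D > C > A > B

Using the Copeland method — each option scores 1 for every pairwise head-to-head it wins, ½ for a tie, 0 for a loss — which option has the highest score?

C: beats F and A; loses to E, B, and D → score 2.
E: beats C, F, A, and B; ties D → score 4.5.
F: beats B and D; loses to C, E, and A → score 2.
A: beats F and B; loses to C, E, and D → score 2.
B: beats C; loses to E, F, A, and D → score 1.
D: beats C, A, and B; ties E; loses to F → score 3.5.
E has the best pairwise record.

E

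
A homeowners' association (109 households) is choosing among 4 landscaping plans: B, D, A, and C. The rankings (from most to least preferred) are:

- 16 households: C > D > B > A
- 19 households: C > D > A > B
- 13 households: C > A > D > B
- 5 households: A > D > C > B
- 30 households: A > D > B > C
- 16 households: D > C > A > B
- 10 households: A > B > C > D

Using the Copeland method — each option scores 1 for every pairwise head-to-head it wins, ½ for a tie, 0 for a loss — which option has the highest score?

C

B: loses to D, A, and C → score 0.
D: beats B; loses to A and C → score 1.
A: beats B and D; loses to C → score 2.
C: beats B, D, and A → score 3.
C has the best pairwise record.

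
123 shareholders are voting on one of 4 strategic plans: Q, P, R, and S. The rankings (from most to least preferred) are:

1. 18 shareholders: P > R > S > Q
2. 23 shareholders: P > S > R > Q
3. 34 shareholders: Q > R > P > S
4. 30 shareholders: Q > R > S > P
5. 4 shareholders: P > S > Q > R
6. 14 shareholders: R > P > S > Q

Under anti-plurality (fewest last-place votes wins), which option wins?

R

Last-place votes: Q 55, P 30, R 4, S 34.
R is ranked last by the fewest voters, so R wins.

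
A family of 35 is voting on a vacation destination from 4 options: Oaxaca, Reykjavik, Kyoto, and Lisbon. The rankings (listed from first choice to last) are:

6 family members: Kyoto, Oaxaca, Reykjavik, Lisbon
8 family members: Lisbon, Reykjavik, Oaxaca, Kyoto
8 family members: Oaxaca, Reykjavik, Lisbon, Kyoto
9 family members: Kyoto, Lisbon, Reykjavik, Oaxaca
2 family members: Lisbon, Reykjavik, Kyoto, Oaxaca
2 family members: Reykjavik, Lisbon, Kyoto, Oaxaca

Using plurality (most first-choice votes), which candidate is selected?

First-place votes: Oaxaca 8, Reykjavik 2, Kyoto 15, Lisbon 10.
Kyoto has the most first-place votes.

Kyoto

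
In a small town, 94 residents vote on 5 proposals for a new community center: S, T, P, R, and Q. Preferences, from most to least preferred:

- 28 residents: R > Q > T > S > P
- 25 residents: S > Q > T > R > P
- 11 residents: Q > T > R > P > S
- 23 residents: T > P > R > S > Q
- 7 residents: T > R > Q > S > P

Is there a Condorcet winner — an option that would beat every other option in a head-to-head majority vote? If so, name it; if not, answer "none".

Checking pairwise contests:
T beats S 69–25.
Q beats T 64–30.
S beats P 60–34.
T beats R 66–28.
S beats Q 48–46.
Every option loses at least one head-to-head, so there is no Condorcet winner.

none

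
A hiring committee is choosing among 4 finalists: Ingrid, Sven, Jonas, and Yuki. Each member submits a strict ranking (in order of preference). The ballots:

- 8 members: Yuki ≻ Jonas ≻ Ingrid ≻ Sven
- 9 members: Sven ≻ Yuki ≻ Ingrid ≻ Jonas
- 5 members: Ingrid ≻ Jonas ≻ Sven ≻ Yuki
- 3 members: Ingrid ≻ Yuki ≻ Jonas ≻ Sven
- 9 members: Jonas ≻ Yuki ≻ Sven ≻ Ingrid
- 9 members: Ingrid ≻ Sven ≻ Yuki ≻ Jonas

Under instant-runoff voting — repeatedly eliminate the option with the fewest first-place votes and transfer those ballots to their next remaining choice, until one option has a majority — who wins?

Ingrid

Round 1: Ingrid 17, Sven 9, Jonas 9, Yuki 8. Eliminate Yuki.
Round 2: Ingrid 17, Sven 9, Jonas 17. Eliminate Sven.
Round 3: Ingrid 26, Jonas 17. Ingrid has a majority.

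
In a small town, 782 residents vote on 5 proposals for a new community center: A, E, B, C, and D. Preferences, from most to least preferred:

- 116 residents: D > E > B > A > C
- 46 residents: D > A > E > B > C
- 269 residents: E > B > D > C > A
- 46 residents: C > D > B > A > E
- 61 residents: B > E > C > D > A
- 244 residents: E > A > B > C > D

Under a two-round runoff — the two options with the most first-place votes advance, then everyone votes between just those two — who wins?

Round 1 first-place votes: A 0, E 513, B 61, C 46, D 162.
E and D advance.
Runoff: E is preferred to D by 574 voters; D by 208.
E wins the runoff.

E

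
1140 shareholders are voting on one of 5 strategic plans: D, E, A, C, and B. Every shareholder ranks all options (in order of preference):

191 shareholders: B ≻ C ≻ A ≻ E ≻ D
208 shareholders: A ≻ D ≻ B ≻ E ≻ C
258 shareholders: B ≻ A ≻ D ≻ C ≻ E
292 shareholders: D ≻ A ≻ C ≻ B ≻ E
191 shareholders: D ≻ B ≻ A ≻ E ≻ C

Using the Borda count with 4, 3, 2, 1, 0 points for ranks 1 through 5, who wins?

D: 191·0 + 208·3 + 258·2 + 292·4 + 191·4 = 3072
E: 191·1 + 208·1 + 258·0 + 292·0 + 191·1 = 590
A: 191·2 + 208·4 + 258·3 + 292·3 + 191·2 = 3246
C: 191·3 + 208·0 + 258·1 + 292·2 + 191·0 = 1415
B: 191·4 + 208·2 + 258·4 + 292·1 + 191·3 = 3077
A has the highest Borda score (3246).

A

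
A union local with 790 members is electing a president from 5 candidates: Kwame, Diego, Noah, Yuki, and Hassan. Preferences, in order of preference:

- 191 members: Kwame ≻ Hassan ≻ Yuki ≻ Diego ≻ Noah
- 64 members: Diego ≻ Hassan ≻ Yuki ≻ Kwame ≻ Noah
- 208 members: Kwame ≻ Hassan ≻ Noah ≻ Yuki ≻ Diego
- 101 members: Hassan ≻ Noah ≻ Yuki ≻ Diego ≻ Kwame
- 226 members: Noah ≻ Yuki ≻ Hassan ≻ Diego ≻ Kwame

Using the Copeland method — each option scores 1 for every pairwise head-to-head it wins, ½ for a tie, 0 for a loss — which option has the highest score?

Kwame: beats Diego, Noah, Yuki, and Hassan → score 4.
Diego: loses to Kwame, Noah, Yuki, and Hassan → score 0.
Noah: beats Diego and Yuki; loses to Kwame and Hassan → score 2.
Yuki: beats Diego; loses to Kwame, Noah, and Hassan → score 1.
Hassan: beats Diego, Noah, and Yuki; loses to Kwame → score 3.
Kwame has the best pairwise record.

Kwame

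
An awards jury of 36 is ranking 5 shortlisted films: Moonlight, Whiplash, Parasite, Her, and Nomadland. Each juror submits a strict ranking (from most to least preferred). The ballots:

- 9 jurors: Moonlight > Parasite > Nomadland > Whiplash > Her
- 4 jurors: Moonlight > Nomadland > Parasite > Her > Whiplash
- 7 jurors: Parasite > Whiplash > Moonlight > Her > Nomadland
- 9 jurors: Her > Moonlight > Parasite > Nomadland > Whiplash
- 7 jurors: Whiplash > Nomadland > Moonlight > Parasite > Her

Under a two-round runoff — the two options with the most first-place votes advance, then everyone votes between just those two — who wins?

Moonlight

Round 1 first-place votes: Moonlight 13, Whiplash 7, Parasite 7, Her 9, Nomadland 0.
Moonlight and Her advance.
Runoff: Moonlight is preferred to Her by 27 voters; Her by 9.
Moonlight wins the runoff.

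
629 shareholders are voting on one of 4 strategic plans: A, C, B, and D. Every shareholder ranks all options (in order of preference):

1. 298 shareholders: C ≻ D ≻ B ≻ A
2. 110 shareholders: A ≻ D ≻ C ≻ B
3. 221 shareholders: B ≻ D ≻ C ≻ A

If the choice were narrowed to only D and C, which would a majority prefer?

D

Voters preferring D to C: 331; preferring C to D: 298.
D wins the head-to-head.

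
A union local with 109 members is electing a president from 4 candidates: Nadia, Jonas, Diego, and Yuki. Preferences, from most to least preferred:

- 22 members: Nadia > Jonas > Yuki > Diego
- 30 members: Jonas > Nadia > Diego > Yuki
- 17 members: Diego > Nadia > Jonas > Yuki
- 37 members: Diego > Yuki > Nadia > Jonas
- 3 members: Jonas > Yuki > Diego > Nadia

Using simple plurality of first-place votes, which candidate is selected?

Diego

First-place votes: Nadia 22, Jonas 33, Diego 54, Yuki 0.
Diego has the most first-place votes.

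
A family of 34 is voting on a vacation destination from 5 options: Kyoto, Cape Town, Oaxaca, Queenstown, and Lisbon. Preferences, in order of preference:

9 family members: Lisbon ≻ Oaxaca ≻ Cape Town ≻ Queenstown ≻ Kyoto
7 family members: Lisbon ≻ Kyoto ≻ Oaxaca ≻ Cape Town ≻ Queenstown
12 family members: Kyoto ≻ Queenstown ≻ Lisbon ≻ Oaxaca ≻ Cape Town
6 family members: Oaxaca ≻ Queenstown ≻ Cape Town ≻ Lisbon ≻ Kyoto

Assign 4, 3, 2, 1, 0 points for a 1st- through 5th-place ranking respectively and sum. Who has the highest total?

Kyoto: 9·0 + 7·3 + 12·4 + 6·0 = 69
Cape Town: 9·2 + 7·1 + 12·0 + 6·2 = 37
Oaxaca: 9·3 + 7·2 + 12·1 + 6·4 = 77
Queenstown: 9·1 + 7·0 + 12·3 + 6·3 = 63
Lisbon: 9·4 + 7·4 + 12·2 + 6·1 = 94
Lisbon has the highest Borda score (94).

Lisbon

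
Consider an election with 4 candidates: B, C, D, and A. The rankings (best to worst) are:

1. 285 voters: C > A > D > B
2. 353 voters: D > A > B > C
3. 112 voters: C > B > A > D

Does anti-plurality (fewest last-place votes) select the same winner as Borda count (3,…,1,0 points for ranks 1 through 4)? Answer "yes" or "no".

yes

Anti-plurality — last-place votes: B 285, C 353, D 112, A 0. Winner: A.
Borda — scores: B 577, C 1191, D 1344, A 1388. Winner: A.
The two methods agree.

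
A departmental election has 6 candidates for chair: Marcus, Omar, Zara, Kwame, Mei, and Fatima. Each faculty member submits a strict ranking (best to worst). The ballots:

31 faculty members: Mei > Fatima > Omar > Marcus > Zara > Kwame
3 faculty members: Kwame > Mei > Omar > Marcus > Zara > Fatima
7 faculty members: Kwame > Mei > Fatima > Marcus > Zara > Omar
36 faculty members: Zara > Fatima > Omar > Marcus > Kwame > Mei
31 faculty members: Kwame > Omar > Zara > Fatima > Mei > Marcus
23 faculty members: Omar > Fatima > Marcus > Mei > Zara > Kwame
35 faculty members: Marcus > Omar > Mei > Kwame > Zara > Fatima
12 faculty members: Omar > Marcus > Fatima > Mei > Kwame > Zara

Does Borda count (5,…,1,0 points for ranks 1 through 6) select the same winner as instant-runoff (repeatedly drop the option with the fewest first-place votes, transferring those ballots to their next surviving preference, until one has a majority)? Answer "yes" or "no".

Borda — scores: Marcus 446, Omar 649, Zara 372, Kwame 323, Mei 401, Fatima 479. Winner: Omar.
Instant-runoff — R1 Marcus 35, Omar 35, Zara 36, Kwame 41, Mei 31, Fatima 0 (Fatima out); R2 Marcus 35, Omar 35, Zara 36, Kwame 41, Mei 31 (Mei out); R3 Marcus 35, Omar 66, Zara 36, Kwame 41 (Marcus out); R4 Omar 101, Zara 36, Kwame 41 (Omar winner). Winner: Omar.
The two methods agree.

yes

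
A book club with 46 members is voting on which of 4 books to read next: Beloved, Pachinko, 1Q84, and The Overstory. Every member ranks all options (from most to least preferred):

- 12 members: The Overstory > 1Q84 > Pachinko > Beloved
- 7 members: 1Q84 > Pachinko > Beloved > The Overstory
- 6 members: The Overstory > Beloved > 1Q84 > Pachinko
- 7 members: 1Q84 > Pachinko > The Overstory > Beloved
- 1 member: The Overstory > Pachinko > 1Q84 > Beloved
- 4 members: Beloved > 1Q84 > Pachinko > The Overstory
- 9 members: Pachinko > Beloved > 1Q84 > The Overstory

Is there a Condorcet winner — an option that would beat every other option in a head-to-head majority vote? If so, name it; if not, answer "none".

1Q84 vs Beloved: 27–19 for 1Q84.
1Q84 vs Pachinko: 36–10 for 1Q84.
1Q84 vs The Overstory: 27–19 for 1Q84.
1Q84 beats every other option head-to-head.

1Q84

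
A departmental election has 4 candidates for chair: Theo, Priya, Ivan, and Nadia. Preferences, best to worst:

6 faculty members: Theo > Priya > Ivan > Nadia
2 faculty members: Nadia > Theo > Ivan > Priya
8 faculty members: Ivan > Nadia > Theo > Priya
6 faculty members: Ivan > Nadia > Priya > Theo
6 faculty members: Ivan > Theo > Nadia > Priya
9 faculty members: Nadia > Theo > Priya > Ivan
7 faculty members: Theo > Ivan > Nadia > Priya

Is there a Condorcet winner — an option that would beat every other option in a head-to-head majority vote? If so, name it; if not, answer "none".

none

Checking pairwise contests:
Nadia beats Theo 25–19.
Theo beats Priya 38–6.
Theo beats Ivan 24–20.
Ivan beats Nadia 33–11.
Every option loses at least one head-to-head, so there is no Condorcet winner.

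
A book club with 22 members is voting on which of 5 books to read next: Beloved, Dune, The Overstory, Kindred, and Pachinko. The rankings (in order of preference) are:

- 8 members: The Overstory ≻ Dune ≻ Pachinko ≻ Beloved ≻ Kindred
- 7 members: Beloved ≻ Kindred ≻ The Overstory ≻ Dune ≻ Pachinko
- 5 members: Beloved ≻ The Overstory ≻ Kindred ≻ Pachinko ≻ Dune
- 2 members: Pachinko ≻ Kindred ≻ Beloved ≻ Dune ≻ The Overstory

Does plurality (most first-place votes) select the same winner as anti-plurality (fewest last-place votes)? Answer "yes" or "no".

yes

Plurality — first-place votes: Beloved 12, Dune 0, The Overstory 8, Kindred 0, Pachinko 2. Winner: Beloved.
Anti-plurality — last-place votes: Beloved 0, Dune 5, The Overstory 2, Kindred 8, Pachinko 7. Winner: Beloved.
The two methods agree.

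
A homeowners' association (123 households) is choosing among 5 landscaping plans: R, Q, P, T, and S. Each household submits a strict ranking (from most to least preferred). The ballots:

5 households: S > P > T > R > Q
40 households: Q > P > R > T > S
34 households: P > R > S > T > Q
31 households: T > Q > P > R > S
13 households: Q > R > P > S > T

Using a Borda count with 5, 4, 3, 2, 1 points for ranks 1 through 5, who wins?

P

R: 5·2 + 40·3 + 34·4 + 31·2 + 13·4 = 380
Q: 5·1 + 40·5 + 34·1 + 31·4 + 13·5 = 428
P: 5·4 + 40·4 + 34·5 + 31·3 + 13·3 = 482
T: 5·3 + 40·2 + 34·2 + 31·5 + 13·1 = 331
S: 5·5 + 40·1 + 34·3 + 31·1 + 13·2 = 224
P has the highest Borda score (482).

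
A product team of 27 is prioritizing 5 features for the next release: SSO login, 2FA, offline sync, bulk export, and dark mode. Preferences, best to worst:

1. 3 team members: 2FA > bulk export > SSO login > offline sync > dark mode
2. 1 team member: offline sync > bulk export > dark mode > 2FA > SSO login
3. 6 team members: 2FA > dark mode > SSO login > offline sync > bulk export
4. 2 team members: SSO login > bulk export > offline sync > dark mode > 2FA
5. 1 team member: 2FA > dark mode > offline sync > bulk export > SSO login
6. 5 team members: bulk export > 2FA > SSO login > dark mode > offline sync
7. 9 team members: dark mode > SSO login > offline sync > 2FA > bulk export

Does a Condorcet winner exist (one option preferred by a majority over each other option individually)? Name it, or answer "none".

2FA

2FA vs SSO login: 16–11 for 2FA.
2FA vs offline sync: 15–12 for 2FA.
2FA vs bulk export: 19–8 for 2FA.
2FA vs dark mode: 15–12 for 2FA.
2FA beats every other option head-to-head.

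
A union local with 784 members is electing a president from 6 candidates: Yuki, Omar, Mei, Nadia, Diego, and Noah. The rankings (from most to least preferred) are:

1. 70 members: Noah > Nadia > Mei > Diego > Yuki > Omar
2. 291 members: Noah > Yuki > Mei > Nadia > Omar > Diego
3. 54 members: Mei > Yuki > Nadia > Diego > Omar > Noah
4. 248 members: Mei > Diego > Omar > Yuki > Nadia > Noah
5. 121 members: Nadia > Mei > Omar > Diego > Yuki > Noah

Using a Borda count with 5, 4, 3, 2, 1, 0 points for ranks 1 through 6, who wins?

Yuki: 70·1 + 291·4 + 54·4 + 248·2 + 121·1 = 2067
Omar: 70·0 + 291·1 + 54·1 + 248·3 + 121·3 = 1452
Mei: 70·3 + 291·3 + 54·5 + 248·5 + 121·4 = 3077
Nadia: 70·4 + 291·2 + 54·3 + 248·1 + 121·5 = 1877
Diego: 70·2 + 291·0 + 54·2 + 248·4 + 121·2 = 1482
Noah: 70·5 + 291·5 + 54·0 + 248·0 + 121·0 = 1805
Mei has the highest Borda score (3077).

Mei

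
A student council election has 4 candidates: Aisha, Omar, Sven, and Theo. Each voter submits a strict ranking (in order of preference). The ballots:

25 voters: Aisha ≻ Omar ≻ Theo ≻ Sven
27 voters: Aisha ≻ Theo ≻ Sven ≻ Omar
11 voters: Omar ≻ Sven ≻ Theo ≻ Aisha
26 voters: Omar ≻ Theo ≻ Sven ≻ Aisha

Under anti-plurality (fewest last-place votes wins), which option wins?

Theo

Last-place votes: Aisha 37, Omar 27, Sven 25, Theo 0.
Theo is ranked last by the fewest voters, so Theo wins.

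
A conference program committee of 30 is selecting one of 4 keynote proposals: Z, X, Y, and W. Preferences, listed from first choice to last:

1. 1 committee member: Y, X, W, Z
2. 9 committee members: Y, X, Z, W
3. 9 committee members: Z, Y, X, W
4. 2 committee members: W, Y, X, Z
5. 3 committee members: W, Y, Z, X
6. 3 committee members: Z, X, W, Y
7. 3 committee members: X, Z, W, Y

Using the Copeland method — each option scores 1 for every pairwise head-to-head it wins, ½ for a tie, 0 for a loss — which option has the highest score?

Z: beats W; ties X and Y → score 2.
X: beats W; ties Z; loses to Y → score 1.5.
Y: beats X and W; ties Z → score 2.5.
W: loses to Z, X, and Y → score 0.
Y has the best pairwise record.

Y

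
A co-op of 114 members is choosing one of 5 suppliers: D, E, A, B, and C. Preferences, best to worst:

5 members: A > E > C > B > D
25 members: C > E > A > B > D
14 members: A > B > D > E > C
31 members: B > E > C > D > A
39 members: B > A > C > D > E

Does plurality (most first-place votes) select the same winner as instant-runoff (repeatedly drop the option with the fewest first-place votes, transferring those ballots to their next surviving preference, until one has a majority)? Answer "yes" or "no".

yes

Plurality — first-place votes: D 0, E 0, A 19, B 70, C 25. Winner: B.
Instant-runoff — R1 D 0, E 0, A 19, B 70, C 25 (B winner). Winner: B.
The two methods agree.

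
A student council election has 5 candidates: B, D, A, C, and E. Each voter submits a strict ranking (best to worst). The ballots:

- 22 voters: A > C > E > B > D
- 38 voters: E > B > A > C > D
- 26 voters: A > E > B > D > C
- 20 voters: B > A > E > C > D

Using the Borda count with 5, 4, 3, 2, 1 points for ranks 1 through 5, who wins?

A

B: 22·2 + 38·4 + 26·3 + 20·5 = 374
D: 22·1 + 38·1 + 26·2 + 20·1 = 132
A: 22·5 + 38·3 + 26·5 + 20·4 = 434
C: 22·4 + 38·2 + 26·1 + 20·2 = 230
E: 22·3 + 38·5 + 26·4 + 20·3 = 420
A has the highest Borda score (434).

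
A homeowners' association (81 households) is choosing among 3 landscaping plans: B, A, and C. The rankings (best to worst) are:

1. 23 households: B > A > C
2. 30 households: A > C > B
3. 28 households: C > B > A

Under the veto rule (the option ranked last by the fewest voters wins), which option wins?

Last-place votes: B 30, A 28, C 23.
C is ranked last by the fewest voters, so C wins.

C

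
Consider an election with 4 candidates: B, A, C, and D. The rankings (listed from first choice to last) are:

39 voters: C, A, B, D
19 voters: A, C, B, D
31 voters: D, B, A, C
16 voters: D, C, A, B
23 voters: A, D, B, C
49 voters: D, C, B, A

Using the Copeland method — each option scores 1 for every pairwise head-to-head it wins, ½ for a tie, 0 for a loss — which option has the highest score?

B: loses to A, C, and D → score 0.
A: beats B; loses to C and D → score 1.
C: beats B and A; loses to D → score 2.
D: beats B, A, and C → score 3.
D has the best pairwise record.

D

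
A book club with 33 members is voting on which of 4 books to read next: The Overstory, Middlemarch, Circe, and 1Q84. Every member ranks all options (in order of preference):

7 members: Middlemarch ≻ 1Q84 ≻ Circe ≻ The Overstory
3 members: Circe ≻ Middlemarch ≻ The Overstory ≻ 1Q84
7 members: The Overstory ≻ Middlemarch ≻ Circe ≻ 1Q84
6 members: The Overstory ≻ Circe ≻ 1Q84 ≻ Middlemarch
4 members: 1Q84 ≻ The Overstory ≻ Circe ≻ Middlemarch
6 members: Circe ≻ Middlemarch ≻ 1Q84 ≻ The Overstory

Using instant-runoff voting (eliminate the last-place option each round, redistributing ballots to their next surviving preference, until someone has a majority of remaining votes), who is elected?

The Overstory

Round 1: The Overstory 13, Middlemarch 7, Circe 9, 1Q84 4. Eliminate 1Q84.
Round 2: The Overstory 17, Middlemarch 7, Circe 9. The Overstory has a majority.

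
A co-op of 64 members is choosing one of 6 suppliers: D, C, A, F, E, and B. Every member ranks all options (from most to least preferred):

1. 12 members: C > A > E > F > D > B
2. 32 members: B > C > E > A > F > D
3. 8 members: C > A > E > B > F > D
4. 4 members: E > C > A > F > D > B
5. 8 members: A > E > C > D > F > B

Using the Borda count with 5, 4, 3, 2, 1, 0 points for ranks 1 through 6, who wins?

C

D: 12·1 + 32·0 + 8·0 + 4·1 + 8·2 = 32
C: 12·5 + 32·4 + 8·5 + 4·4 + 8·3 = 268
A: 12·4 + 32·2 + 8·4 + 4·3 + 8·5 = 196
F: 12·2 + 32·1 + 8·1 + 4·2 + 8·1 = 80
E: 12·3 + 32·3 + 8·3 + 4·5 + 8·4 = 208
B: 12·0 + 32·5 + 8·2 + 4·0 + 8·0 = 176
C has the highest Borda score (268).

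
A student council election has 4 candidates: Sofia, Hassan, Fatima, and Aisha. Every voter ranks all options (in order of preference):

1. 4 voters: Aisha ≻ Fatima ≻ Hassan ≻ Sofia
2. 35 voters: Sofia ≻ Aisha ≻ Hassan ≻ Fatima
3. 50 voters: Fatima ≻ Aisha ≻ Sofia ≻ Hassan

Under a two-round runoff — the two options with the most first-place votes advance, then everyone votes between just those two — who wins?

Fatima

Round 1 first-place votes: Sofia 35, Hassan 0, Fatima 50, Aisha 4.
Fatima and Sofia advance.
Runoff: Fatima is preferred to Sofia by 54 voters; Sofia by 35.
Fatima wins the runoff.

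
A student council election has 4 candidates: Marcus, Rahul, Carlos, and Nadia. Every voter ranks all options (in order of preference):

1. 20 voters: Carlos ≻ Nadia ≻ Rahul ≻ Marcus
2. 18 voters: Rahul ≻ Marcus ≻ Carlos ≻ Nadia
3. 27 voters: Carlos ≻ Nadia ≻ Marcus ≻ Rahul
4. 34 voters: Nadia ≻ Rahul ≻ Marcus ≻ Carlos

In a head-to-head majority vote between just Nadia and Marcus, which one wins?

Nadia

Voters preferring Nadia to Marcus: 81; preferring Marcus to Nadia: 18.
Nadia wins the head-to-head.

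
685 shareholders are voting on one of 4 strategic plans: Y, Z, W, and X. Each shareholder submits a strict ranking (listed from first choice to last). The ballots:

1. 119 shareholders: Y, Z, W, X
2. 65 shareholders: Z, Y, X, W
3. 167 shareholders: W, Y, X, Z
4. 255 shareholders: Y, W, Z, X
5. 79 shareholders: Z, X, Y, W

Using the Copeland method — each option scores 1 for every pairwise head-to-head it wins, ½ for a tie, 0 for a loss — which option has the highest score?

Y: beats Z, W, and X → score 3.
Z: beats X; loses to Y and W → score 1.
W: beats Z and X; loses to Y → score 2.
X: loses to Y, Z, and W → score 0.
Y has the best pairwise record.

Y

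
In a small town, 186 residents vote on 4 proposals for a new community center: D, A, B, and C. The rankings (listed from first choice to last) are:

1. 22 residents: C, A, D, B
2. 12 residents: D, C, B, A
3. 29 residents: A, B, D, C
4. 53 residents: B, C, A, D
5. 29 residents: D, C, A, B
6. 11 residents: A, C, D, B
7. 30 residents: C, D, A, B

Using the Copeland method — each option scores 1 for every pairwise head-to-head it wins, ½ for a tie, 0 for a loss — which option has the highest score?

D: beats B; loses to A and C → score 1.
A: beats D and B; loses to C → score 2.
B: loses to D, A, and C → score 0.
C: beats D, A, and B → score 3.
C has the best pairwise record.

C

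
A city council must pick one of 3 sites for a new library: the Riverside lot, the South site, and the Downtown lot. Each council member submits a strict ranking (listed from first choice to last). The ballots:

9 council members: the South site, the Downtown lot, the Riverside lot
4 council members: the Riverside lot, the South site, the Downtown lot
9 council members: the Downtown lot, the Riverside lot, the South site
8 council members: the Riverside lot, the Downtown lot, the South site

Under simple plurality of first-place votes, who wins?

First-place votes: the Riverside lot 12, the South site 9, the Downtown lot 9.
the Riverside lot has the most first-place votes.

the Riverside lot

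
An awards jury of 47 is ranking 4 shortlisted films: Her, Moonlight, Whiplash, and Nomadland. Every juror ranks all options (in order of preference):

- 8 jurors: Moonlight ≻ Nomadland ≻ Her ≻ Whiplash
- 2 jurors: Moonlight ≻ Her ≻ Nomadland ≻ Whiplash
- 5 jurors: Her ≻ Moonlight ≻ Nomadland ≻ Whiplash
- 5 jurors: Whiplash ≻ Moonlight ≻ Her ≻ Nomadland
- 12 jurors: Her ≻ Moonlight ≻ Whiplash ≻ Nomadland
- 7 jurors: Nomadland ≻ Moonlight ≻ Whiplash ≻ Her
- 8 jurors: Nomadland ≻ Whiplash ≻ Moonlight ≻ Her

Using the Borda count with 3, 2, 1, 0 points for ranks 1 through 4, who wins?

Moonlight

Her: 8·1 + 2·2 + 5·3 + 5·1 + 12·3 + 7·0 + 8·0 = 68
Moonlight: 8·3 + 2·3 + 5·2 + 5·2 + 12·2 + 7·2 + 8·1 = 96
Whiplash: 8·0 + 2·0 + 5·0 + 5·3 + 12·1 + 7·1 + 8·2 = 50
Nomadland: 8·2 + 2·1 + 5·1 + 5·0 + 12·0 + 7·3 + 8·3 = 68
Moonlight has the highest Borda score (96).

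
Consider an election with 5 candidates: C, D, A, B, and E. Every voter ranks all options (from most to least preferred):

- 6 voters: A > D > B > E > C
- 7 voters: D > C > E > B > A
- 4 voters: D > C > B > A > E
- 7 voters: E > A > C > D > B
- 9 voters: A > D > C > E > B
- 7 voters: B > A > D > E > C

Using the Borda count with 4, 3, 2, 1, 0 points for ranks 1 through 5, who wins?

D

C: 6·0 + 7·3 + 4·3 + 7·2 + 9·2 + 7·0 = 65
D: 6·3 + 7·4 + 4·4 + 7·1 + 9·3 + 7·2 = 110
A: 6·4 + 7·0 + 4·1 + 7·3 + 9·4 + 7·3 = 106
B: 6·2 + 7·1 + 4·2 + 7·0 + 9·0 + 7·4 = 55
E: 6·1 + 7·2 + 4·0 + 7·4 + 9·1 + 7·1 = 64
D has the highest Borda score (110).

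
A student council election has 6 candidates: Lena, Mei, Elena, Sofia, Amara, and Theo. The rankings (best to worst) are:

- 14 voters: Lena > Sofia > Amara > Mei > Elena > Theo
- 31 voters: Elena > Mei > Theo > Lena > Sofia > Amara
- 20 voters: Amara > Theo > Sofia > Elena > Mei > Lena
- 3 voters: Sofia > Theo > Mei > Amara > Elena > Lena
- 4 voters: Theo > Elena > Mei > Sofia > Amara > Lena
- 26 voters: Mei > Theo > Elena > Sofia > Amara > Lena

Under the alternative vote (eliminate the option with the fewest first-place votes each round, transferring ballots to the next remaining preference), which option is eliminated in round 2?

Theo

Round 1: Lena 14, Mei 26, Elena 31, Sofia 3, Amara 20, Theo 4. Eliminate Sofia.
Round 2: Lena 14, Mei 26, Elena 31, Amara 20, Theo 7. Eliminate Theo.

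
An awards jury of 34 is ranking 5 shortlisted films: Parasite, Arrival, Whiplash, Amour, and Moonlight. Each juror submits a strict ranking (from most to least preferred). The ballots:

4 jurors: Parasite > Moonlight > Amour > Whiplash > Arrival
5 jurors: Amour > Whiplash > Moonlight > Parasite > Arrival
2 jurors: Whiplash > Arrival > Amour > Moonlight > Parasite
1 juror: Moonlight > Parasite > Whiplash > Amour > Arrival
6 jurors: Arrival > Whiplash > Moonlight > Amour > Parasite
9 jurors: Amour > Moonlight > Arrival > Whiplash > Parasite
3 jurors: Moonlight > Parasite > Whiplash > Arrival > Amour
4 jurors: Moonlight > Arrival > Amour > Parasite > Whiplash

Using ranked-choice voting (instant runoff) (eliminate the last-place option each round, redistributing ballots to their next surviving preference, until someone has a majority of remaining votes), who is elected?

Moonlight

Round 1: Parasite 4, Arrival 6, Whiplash 2, Amour 14, Moonlight 8. Eliminate Whiplash.
Round 2: Parasite 4, Arrival 8, Amour 14, Moonlight 8. Eliminate Parasite.
Round 3: Arrival 8, Amour 14, Moonlight 12. Eliminate Arrival.
Round 4: Amour 16, Moonlight 18. Moonlight has a majority.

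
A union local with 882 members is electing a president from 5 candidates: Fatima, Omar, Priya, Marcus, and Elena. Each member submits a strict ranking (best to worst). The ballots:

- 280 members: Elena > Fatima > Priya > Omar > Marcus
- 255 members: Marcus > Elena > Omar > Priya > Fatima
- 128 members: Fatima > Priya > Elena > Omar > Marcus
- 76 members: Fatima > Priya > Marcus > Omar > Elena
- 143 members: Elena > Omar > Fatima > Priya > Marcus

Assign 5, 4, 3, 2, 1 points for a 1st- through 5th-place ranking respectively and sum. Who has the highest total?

Elena

Fatima: 280·4 + 255·1 + 128·5 + 76·5 + 143·3 = 2824
Omar: 280·2 + 255·3 + 128·2 + 76·2 + 143·4 = 2305
Priya: 280·3 + 255·2 + 128·4 + 76·4 + 143·2 = 2452
Marcus: 280·1 + 255·5 + 128·1 + 76·3 + 143·1 = 2054
Elena: 280·5 + 255·4 + 128·3 + 76·1 + 143·5 = 3595
Elena has the highest Borda score (3595).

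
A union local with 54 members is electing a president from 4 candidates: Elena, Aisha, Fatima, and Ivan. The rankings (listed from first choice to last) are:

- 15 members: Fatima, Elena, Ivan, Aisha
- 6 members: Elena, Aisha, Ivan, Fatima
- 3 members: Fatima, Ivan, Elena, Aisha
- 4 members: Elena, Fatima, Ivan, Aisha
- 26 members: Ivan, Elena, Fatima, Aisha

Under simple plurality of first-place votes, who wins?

Ivan

First-place votes: Elena 10, Aisha 0, Fatima 18, Ivan 26.
Ivan has the most first-place votes.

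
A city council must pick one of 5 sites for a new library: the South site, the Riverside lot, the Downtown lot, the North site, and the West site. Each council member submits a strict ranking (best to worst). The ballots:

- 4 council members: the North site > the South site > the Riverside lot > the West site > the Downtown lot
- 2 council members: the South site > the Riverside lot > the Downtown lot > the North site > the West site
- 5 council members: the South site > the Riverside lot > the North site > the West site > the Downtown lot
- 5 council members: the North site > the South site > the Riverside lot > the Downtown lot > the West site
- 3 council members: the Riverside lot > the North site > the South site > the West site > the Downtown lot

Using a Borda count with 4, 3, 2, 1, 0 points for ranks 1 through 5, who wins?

the South site: 4·3 + 2·4 + 5·4 + 5·3 + 3·2 = 61
the Riverside lot: 4·2 + 2·3 + 5·3 + 5·2 + 3·4 = 51
the Downtown lot: 4·0 + 2·2 + 5·0 + 5·1 + 3·0 = 9
the North site: 4·4 + 2·1 + 5·2 + 5·4 + 3·3 = 57
the West site: 4·1 + 2·0 + 5·1 + 5·0 + 3·1 = 12
the South site has the highest Borda score (61).

the South site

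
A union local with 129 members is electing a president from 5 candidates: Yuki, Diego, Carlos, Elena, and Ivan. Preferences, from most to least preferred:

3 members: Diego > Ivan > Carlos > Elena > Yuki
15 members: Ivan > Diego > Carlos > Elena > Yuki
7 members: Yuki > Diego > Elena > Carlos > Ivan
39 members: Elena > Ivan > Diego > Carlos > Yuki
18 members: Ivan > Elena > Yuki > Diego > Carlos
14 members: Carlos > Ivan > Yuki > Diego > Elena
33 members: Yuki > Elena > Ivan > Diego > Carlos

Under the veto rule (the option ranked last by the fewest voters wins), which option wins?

Diego

Last-place votes: Yuki 57, Diego 0, Carlos 51, Elena 14, Ivan 7.
Diego is ranked last by the fewest voters, so Diego wins.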